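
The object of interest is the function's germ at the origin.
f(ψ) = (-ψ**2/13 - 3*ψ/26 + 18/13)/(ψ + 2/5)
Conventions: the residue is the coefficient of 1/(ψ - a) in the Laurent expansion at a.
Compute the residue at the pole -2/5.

The residue is 461/325.

At the order-1 pole -2/5 set g(ψ) = (ψ - (-2/5))*f(ψ) = -ψ**2/13 - 3*ψ/26 + 18/13.
Simple pole: residue = g(a) at a = -2/5, which is 461/325.


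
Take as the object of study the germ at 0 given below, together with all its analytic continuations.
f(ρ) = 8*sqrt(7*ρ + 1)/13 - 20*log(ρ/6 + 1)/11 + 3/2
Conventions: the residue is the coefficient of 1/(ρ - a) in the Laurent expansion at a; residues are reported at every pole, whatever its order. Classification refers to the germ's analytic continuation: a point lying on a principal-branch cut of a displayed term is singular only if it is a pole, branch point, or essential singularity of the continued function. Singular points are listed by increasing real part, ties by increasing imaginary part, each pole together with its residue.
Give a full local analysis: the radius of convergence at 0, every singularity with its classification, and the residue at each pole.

Branch term (8/13)*sqrt(1 - ρ/(-1/7)): its argument vanishes at ρ = -1/7, a square-root branch point, modulus 1/7.
Branch term (-20/11)*log(1 - ρ/(-6)): its argument vanishes at ρ = -6, a logarithmic branch point, modulus 6.
The radius of convergence is the smallest modulus among the singular points: 1/7.
List the singular points by increasing real part (a conjugate pair: the negative imaginary part first).

Radius of convergence at 0: 1/7.
At -6: a logarithmic branch point.
At -1/7: an algebraic (square-root) branch point.


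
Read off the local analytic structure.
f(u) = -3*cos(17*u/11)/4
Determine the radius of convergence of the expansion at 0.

The radius of convergence is infinite.

The factor cos(17*u/11) is entire and contributes no finite singular point.
The polynomial part has no poles.
No finite singular points: the Taylor series at 0 converges everywhere.


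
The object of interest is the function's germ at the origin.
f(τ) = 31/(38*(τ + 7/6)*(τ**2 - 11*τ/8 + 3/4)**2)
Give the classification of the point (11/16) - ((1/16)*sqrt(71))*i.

The point is a pole of order 2.

The denominator factor τ**2 - 11*τ/8 + 3/4 vanishes at (11/16) - ((1/16)*sqrt(71))*i and appears to the power 2; the numerator there equals 31/38, nonzero, and no other factor vanishes.
Hence a pole whose order is the multiplicity, 2.


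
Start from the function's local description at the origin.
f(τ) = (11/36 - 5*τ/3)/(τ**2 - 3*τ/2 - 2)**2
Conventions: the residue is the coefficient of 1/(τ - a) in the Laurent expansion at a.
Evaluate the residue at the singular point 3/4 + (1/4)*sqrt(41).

The residue is (136/15129)*sqrt(41).

The factor τ**2 - 3*τ/2 - 2 splits as (τ - a)(τ - a') with a = 3/4 + (1/4)*sqrt(41), a' = 3/4 - (1/4)*sqrt(41). At the order-2 pole a set g(τ) = (τ - a)^2*f(τ) = [11/36 - 5*τ/3] / (τ - a')^2.
Order-2 pole: residue = g'(a); g'(3/4 + (1/4)*sqrt(41)) = (136/15129)*sqrt(41), so the residue is (136/15129)*sqrt(41).


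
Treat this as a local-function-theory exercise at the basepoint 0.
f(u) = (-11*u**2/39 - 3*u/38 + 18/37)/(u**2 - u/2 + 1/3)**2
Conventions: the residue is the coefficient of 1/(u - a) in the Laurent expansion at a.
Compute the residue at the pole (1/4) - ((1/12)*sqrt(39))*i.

The residue is ((490522/4633473)*sqrt(39))*i.

The factor u**2 - u/2 + 1/3 splits as (u - a)(u - a') with a = (1/4) - ((1/12)*sqrt(39))*i, a' = (1/4) + ((1/12)*sqrt(39))*i. At the order-2 pole a set g(u) = (u - a)^2*f(u) = [-11*u**2/39 - 3*u/38 + 18/37] / (u - a')^2.
Order-2 pole: residue = g'(a); g'((1/4) - ((1/12)*sqrt(39))*i) = ((490522/4633473)*sqrt(39))*i, so the residue is ((490522/4633473)*sqrt(39))*i.


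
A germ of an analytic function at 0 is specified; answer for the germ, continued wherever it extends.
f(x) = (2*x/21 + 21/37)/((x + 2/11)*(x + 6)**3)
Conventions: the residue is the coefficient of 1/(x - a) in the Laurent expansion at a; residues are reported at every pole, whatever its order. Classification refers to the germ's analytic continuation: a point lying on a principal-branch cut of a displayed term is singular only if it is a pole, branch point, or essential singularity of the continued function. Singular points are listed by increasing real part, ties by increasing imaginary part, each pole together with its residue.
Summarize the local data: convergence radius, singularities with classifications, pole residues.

Radius of convergence at 0: 2/11.
At -6: a pole of order 3; residue -569063/203685888.
At -2/11: a pole of order 1; residue 569063/203685888.

Denominator factor (x + 6)^3: pole of order 3 at -6, modulus 6.
Denominator factor (x + 2/11): pole of order 1 at -2/11, modulus 2/11.
The radius of convergence is the smallest modulus among the singular points: 2/11.
At the order-3 pole -6 set g(x) = (x - (-6))^3*f(x) = (2*x/21 + 21/37)/(x + 2/11).
Order-3 pole: residue = g''(a)/2; g''(-6) = -569063/101842944, so the residue is -569063/203685888.
At the order-1 pole -2/11 set g(x) = (x - (-2/11))*f(x) = (2*x/21 + 21/37)/(x + 6)**3.
Simple pole: residue = g(a) at a = -2/11, which is 569063/203685888.
List the singular points by increasing real part (a conjugate pair: the negative imaginary part first).


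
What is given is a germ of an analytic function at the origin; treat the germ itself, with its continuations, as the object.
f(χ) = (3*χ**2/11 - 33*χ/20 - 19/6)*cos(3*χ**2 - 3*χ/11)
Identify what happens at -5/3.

The point is a regular point.

There is no denominator, hence no pole anywhere.
The factor cos(3*χ**2 - 3*χ/11) is entire.
So the germ continues analytically to -5/3.


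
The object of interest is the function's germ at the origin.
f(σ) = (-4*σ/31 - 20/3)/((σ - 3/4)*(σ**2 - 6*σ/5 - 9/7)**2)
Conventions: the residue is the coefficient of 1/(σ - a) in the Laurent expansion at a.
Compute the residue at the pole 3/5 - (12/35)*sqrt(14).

The residue is 98627200/76844133 - (19663525/307376532)*sqrt(14).


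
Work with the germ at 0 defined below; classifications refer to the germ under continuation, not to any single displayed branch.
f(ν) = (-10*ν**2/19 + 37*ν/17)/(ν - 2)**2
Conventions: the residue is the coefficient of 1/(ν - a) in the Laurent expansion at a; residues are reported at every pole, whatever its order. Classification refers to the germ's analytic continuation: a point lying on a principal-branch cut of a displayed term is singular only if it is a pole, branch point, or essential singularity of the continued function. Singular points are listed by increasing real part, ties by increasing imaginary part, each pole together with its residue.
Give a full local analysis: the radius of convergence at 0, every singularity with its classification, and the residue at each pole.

Denominator factor (ν - 2)^2: pole of order 2 at 2, modulus 2.
The radius of convergence is the smallest modulus among the singular points: 2.
At the order-2 pole 2 set g(ν) = (ν - (2))^2*f(ν) = -10*ν**2/19 + 37*ν/17.
Order-2 pole: residue = g'(a); g'(2) = 23/323, so the residue is 23/323.

Radius of convergence at 0: 2.
At 2: a pole of order 2; residue 23/323.


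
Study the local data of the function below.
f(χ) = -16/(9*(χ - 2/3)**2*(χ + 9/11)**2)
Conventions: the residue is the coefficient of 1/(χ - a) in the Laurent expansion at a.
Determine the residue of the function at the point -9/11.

At the order-2 pole -9/11 set g(χ) = (χ - (-9/11))^2*f(χ) = -16/(9*(χ - 2/3)**2).
Order-2 pole: residue = g'(a); g'(-9/11) = -127776/117649, so the residue is -127776/117649.

The residue is -127776/117649.


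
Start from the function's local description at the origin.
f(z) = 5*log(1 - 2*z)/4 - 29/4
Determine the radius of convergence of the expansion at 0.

The radius of convergence is 1/2.

Branch term (5/4)*log(1 - z/(1/2)): its argument vanishes at z = 1/2, a logarithmic branch point, modulus 1/2.
The radius of convergence is the smallest modulus among the singular points: 1/2.


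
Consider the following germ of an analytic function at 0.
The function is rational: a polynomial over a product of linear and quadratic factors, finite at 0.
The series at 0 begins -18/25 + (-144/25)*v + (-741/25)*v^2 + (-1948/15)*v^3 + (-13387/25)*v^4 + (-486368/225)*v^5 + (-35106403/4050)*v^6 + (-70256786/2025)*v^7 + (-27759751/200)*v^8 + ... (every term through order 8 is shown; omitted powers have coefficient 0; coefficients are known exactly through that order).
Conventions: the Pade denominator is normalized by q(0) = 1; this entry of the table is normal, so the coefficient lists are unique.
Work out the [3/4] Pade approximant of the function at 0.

Taylor coefficients needed (read off): a_0 = -18/25, a_1 = -144/25, a_2 = -741/25, a_3 = -1948/15, a_4 = -13387/25, a_5 = -486368/225, a_6 = -35106403/4050, a_7 = -70256786/2025.
Write the denominator as Q(v) = 1 + q1*v + q2*v^2 + q3*v^3 + q4*v^4. Requiring Q*f - P = O(v^8) with deg P <= 3 kills the coefficients of v^4..v^7 in Q*f:
  v^4: a_4 + q1*a_3 + q2*a_2 + q3*a_1 + q4*a_0 = 0, i.e. -13387/25 + (-1948/15)*q1 + (-741/25)*q2 + (-144/25)*q3 + (-18/25)*q4 = 0.
  v^5: a_5 + q1*a_4 + q2*a_3 + q3*a_2 + q4*a_1 = 0, i.e. -486368/225 + (-13387/25)*q1 + (-1948/15)*q2 + (-741/25)*q3 + (-144/25)*q4 = 0.
  v^6: a_6 + q1*a_5 + q2*a_4 + q3*a_3 + q4*a_2 = 0, i.e. -35106403/4050 + (-486368/225)*q1 + (-13387/25)*q2 + (-1948/15)*q3 + (-741/25)*q4 = 0.
  v^7: a_7 + q1*a_6 + q2*a_5 + q3*a_4 + q4*a_3 = 0, i.e. -70256786/2025 + (-35106403/4050)*q1 + (-486368/225)*q2 + (-13387/25)*q3 + (-1948/15)*q4 = 0.
Solving this linear system: q1 = -10650224200/1535977787, q2 = 68634056732/4607933361, q3 = -577300401680/41471400249, q4 = 425750192761/82942800498.
The numerator is Q*f truncated at degree 3: P0 = a_0 = -18/25; P1 = a_1 + q1*a_0 = -29476765728/38399444675; P2 = a_2 + q1*a_1 + q2*a_0 = -16331595759/38399444675; P3 = a_3 + q1*a_2 + q2*a_1 + q3*a_0 = -4559538276/38399444675.

The Pade approximant has numerator coefficients [-18/25, -29476765728/38399444675, -16331595759/38399444675, -4559538276/38399444675]; denominator coefficients [1, -10650224200/1535977787, 68634056732/4607933361, -577300401680/41471400249, 425750192761/82942800498].


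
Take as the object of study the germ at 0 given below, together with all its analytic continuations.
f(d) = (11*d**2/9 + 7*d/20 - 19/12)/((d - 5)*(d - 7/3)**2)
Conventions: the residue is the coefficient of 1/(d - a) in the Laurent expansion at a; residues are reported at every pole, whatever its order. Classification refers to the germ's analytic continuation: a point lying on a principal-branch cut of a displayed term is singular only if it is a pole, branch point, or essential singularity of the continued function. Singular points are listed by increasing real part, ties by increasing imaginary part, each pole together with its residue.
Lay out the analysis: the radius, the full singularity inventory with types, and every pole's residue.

Denominator factor (d - 7/3)^2: pole of order 2 at 7/3, modulus 7/3.
Denominator factor (d - 5): pole of order 1 at 5, modulus 5.
The radius of convergence is the smallest modulus among the singular points: 7/3.
At the order-2 pole 7/3 set g(d) = (d - (7/3))^2*f(d) = (11*d**2/9 + 7*d/20 - 19/12)/(d - 5).
Order-2 pole: residue = g'(a); g'(7/3) = -3569/1152, so the residue is -3569/1152.
At the order-1 pole 5 set g(d) = (d - (5))*f(d) = (11*d**2/9 + 7*d/20 - 19/12)/(d - 7/3)**2.
Simple pole: residue = g(a) at a = 5, which is 553/128.
List the singular points by increasing real part (a conjugate pair: the negative imaginary part first).

Radius of convergence at 0: 7/3.
At 7/3: a pole of order 2; residue -3569/1152.
At 5: a pole of order 1; residue 553/128.


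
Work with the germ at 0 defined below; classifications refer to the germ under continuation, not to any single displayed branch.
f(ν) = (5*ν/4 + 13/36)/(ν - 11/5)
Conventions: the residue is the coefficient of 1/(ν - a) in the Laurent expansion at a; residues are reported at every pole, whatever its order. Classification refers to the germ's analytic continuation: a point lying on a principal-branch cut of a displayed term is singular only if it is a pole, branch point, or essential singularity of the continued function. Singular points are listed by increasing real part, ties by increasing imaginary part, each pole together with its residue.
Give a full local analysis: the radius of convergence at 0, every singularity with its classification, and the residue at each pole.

Radius of convergence at 0: 11/5.
At 11/5: a pole of order 1; residue 28/9.

Denominator factor (ν - 11/5): pole of order 1 at 11/5, modulus 11/5.
The radius of convergence is the smallest modulus among the singular points: 11/5.
At the order-1 pole 11/5 set g(ν) = (ν - (11/5))*f(ν) = 5*ν/4 + 13/36.
Simple pole: residue = g(a) at a = 11/5, which is 28/9.


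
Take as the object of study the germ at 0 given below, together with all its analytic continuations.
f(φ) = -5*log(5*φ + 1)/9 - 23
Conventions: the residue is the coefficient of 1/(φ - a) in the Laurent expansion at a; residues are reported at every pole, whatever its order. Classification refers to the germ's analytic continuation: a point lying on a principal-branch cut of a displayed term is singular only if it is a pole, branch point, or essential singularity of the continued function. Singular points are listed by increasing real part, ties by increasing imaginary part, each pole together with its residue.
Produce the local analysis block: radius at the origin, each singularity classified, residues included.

Radius of convergence at 0: 1/5.
At -1/5: a logarithmic branch point.

Branch term (-5/9)*log(1 - φ/(-1/5)): its argument vanishes at φ = -1/5, a logarithmic branch point, modulus 1/5.
The radius of convergence is the smallest modulus among the singular points: 1/5.


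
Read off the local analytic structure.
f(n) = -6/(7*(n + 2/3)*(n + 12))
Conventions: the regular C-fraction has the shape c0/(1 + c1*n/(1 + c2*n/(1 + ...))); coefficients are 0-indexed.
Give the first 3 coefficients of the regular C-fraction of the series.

Taylor coefficients (expand at 0): a_0 = -3/28, a_1 = 19/112, a_2 = -49/192.
c0 = a_0 = -3/28. Peel one level at a time: if S = 1 + c*n/S' with S'(0) = 1, then c is the n-coefficient of S and S' = c*n/(S - 1).
S_1 = c0/f = 1 + (19/12)*n + (1/8)*n^2 + ...; c1 = 19/12.
S_2 = c1*n/(S_1 - 1) = 1 + (-3/38)*n + ...; c2 = -3/38.

The regular C-fraction coefficients are [-3/28, 19/12, -3/38].


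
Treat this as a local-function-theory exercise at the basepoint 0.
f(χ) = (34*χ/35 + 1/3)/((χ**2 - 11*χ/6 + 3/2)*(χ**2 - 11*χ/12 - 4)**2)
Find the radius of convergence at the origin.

The radius of convergence is (1/2)*sqrt(6).

Denominator factor (χ**2 - 11*χ/6 + 3/2): discriminant -95/36, complex-conjugate roots (11/12) + ((1/12)*sqrt(95))*i and (11/12) - ((1/12)*sqrt(95))*i; poles of order 1, moduli (1/2)*sqrt(6) and (1/2)*sqrt(6).
Denominator factor (χ**2 - 11*χ/12 - 4)^2: discriminant 2425/144, real irrational roots 11/24 + (5/24)*sqrt(97) and 11/24 - (5/24)*sqrt(97); poles of order 2, moduli 11/24 + (5/24)*sqrt(97) and -11/24 + (5/24)*sqrt(97).
The radius of convergence is the smallest modulus among the singular points: (1/2)*sqrt(6).


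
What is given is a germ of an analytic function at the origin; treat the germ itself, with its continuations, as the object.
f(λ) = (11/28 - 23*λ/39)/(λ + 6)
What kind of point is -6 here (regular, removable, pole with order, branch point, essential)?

The point is a pole of order 1.

The denominator factor λ + 6 vanishes at -6 and appears to the power 1; the numerator there equals 1431/364, nonzero, and no other factor vanishes.
Hence a pole whose order is the multiplicity, 1.


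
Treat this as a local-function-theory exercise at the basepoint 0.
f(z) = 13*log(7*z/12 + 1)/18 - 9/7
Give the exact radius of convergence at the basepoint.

The radius of convergence is 12/7.

Branch term (13/18)*log(1 - z/(-12/7)): its argument vanishes at z = -12/7, a logarithmic branch point, modulus 12/7.
The radius of convergence is the smallest modulus among the singular points: 12/7.


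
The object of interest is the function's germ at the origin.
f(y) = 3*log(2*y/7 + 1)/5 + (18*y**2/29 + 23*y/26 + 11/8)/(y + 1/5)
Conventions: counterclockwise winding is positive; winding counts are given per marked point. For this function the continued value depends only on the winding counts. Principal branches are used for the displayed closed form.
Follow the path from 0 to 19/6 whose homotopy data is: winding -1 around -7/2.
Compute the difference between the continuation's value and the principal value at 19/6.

The rational part is single-valued and drops out of the difference; each branch term changes only by its own monodromy.
(3/5)*log(1 - y/(-7/2)): each positive loop around -7/2 adds 2*pi*i to the log, so winding -1 contributes (3/5)*(-1)*2*pi*i = -(6/5)*pi*i.
Summing the contributions at y = 19/6 gives -(6/5)*pi*i.

Continued minus principal equals -(6/5)*pi*i.


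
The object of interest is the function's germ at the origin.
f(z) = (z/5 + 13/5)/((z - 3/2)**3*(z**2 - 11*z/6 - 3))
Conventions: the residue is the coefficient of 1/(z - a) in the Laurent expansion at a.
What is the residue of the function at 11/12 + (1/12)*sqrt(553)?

The factor z**2 - 11*z/6 - 3 splits as (z - a)(z - a') with a = 11/12 + (1/12)*sqrt(553), a' = 11/12 - (1/12)*sqrt(553). At the order-1 pole a set g(z) = (z - a)*f(z) = [(z/5 + 13/5)/(z - 3/2)**3] / (z - a').
Simple pole: residue = g(a) at a = 11/12 + (1/12)*sqrt(553), which is 767/4410 + (2027/348390)*sqrt(553).

The residue is 767/4410 + (2027/348390)*sqrt(553).


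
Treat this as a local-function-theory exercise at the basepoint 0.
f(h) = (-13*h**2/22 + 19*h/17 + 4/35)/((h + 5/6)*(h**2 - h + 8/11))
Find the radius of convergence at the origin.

Denominator factor (h + 5/6): pole of order 1 at -5/6, modulus 5/6.
Denominator factor (h**2 - h + 8/11): discriminant -21/11, complex-conjugate roots (1/2) + ((1/22)*sqrt(231))*i and (1/2) - ((1/22)*sqrt(231))*i; poles of order 1, moduli (2/11)*sqrt(22) and (2/11)*sqrt(22).
The radius of convergence is the smallest modulus among the singular points: 5/6.

The radius of convergence is 5/6.


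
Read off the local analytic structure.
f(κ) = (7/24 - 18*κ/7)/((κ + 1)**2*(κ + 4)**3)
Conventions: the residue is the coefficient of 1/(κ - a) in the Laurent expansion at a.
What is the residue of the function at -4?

The residue is 913/4536.

At the order-3 pole -4 set g(κ) = (κ - (-4))^3*f(κ) = (7/24 - 18*κ/7)/(κ + 1)**2.
Order-3 pole: residue = g''(a)/2; g''(-4) = 913/2268, so the residue is 913/4536.


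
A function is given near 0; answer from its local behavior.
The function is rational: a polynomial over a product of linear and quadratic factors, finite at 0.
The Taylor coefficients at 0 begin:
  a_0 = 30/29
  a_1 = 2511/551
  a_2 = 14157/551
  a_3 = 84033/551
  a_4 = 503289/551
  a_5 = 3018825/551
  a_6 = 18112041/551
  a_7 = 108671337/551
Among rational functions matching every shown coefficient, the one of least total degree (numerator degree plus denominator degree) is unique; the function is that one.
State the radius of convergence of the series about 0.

No rational of total degree below 3 reproduces all 8 coefficients; solving the [1/2] Pade equations on them gives f(h) = (5/29 - 17*h/38)/((h - 1)*(h - 1/6)), whose expansion matches every shown term.
Denominator factor (h - 1): pole of order 1 at 1, modulus 1.
Denominator factor (h - 1/6): pole of order 1 at 1/6, modulus 1/6.
The radius of convergence is the smallest modulus among the singular points: 1/6.

The radius of convergence is 1/6.


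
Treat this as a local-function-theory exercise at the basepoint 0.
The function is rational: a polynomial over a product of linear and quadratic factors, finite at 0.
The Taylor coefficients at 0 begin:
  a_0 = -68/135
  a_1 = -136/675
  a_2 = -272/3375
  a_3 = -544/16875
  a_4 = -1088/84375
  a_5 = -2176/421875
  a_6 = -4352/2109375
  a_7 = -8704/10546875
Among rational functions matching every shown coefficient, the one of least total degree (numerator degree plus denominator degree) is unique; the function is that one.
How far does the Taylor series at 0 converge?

No rational of total degree below 1 reproduces all 8 coefficients; solving the [0/1] Pade equations on them gives f(y) = 34/(27*(y - 5/2)), whose expansion matches every shown term.
Denominator factor (y - 5/2): pole of order 1 at 5/2, modulus 5/2.
The radius of convergence is the smallest modulus among the singular points: 5/2.

The radius of convergence is 5/2.


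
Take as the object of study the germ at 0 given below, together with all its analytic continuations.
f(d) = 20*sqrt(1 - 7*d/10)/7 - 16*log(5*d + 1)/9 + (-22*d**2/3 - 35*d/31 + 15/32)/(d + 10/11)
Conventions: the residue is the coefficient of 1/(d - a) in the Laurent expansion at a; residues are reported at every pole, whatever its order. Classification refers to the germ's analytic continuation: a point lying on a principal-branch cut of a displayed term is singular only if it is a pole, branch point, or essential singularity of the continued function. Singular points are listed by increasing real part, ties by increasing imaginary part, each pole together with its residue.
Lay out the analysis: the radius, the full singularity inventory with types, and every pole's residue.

Denominator factor (d + 10/11): pole of order 1 at -10/11, modulus 10/11.
Branch term (20/7)*sqrt(1 - d/(10/7)): its argument vanishes at d = 10/7, a square-root branch point, modulus 10/7.
Branch term (-16/9)*log(1 - d/(-1/5)): its argument vanishes at d = -1/5, a logarithmic branch point, modulus 1/5.
The radius of convergence is the smallest modulus among the singular points: 1/5.
The branch terms are analytic at -10/11 and contribute nothing to the residue; only the rational part matters.
At the order-1 pole -10/11 set g(d) = (d - (-10/11))*(rational part) = -22*d**2/3 - 35*d/31 + 15/32.
Simple pole: residue = g(a) at a = -10/11, which is -149455/32736.
List the singular points by increasing real part (a conjugate pair: the negative imaginary part first).

Radius of convergence at 0: 1/5.
At -10/11: a pole of order 1; residue -149455/32736.
At -1/5: a logarithmic branch point.
At 10/7: an algebraic (square-root) branch point.


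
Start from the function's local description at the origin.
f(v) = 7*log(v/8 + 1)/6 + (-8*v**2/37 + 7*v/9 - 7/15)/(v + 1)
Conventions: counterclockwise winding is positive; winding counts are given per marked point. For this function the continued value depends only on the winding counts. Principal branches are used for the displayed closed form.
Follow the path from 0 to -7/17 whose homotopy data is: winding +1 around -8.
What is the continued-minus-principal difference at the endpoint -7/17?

The rational part is single-valued and drops out of the difference; each branch term changes only by its own monodromy.
(7/6)*log(1 - v/(-8)): each positive loop around -8 adds 2*pi*i to the log, so winding +1 contributes (7/6)*(1)*2*pi*i = (7/3)*pi*i.
Summing the contributions at v = -7/17 gives (7/3)*pi*i.

Continued minus principal equals (7/3)*pi*i.


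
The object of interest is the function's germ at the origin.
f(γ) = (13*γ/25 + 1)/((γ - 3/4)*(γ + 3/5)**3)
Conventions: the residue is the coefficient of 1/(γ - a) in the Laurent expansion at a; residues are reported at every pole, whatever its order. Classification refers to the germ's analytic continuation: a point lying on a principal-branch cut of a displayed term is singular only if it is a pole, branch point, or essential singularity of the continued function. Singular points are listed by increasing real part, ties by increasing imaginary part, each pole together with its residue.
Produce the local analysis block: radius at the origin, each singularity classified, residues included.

Denominator factor (γ + 3/5)^3: pole of order 3 at -3/5, modulus 3/5.
Denominator factor (γ - 3/4): pole of order 1 at 3/4, modulus 3/4.
The radius of convergence is the smallest modulus among the singular points: 3/5.
At the order-3 pole -3/5 set g(γ) = (γ - (-3/5))^3*f(γ) = (13*γ/25 + 1)/(γ - 3/4).
Order-3 pole: residue = g''(a)/2; g''(-3/5) = -22240/19683, so the residue is -11120/19683.
At the order-1 pole 3/4 set g(γ) = (γ - (3/4))*f(γ) = (13*γ/25 + 1)/(γ + 3/5)**3.
Simple pole: residue = g(a) at a = 3/4, which is 11120/19683.
List the singular points by increasing real part (a conjugate pair: the negative imaginary part first).

Radius of convergence at 0: 3/5.
At -3/5: a pole of order 3; residue -11120/19683.
At 3/4: a pole of order 1; residue 11120/19683.


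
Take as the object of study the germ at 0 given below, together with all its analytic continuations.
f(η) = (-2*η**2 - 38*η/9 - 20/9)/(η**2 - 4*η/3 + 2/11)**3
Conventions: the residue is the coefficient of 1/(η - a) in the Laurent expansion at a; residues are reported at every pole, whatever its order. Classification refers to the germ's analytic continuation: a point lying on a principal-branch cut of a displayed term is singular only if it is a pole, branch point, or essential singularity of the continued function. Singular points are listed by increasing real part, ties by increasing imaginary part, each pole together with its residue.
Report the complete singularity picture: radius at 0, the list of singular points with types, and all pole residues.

Radius of convergence at 0: 2/3 - (1/33)*sqrt(286).
At 2/3 - (1/33)*sqrt(286): a pole of order 3; residue (126819/70304)*sqrt(286).
At 2/3 + (1/33)*sqrt(286): a pole of order 3; residue -(126819/70304)*sqrt(286).


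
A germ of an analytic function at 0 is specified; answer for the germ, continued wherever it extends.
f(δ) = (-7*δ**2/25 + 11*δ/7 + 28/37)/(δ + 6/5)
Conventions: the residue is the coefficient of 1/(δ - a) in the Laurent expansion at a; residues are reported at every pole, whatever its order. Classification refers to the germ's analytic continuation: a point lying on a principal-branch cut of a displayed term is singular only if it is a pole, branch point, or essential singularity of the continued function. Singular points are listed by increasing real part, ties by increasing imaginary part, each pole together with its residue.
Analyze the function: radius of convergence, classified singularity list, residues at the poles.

Denominator factor (δ + 6/5): pole of order 1 at -6/5, modulus 6/5.
The radius of convergence is the smallest modulus among the singular points: 6/5.
At the order-1 pole -6/5 set g(δ) = (δ - (-6/5))*f(δ) = -7*δ**2/25 + 11*δ/7 + 28/37.
Simple pole: residue = g(a) at a = -6/5, which is -248018/161875.

Radius of convergence at 0: 6/5.
At -6/5: a pole of order 1; residue -248018/161875.


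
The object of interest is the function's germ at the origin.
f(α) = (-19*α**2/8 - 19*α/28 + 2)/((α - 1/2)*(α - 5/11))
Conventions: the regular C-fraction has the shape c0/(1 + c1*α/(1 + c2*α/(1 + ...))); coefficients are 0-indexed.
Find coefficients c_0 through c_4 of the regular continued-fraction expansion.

The regular C-fraction coefficients are [44/5, -1081/280, 67073/60536, -27226402/72505913, -143773/134146].

Taylor coefficients (expand at 0): a_0 = 44/5, a_1 = 11891/350, a_2 = 46761/500, a_3 = 4257847/17500, a_4 = 7629831/12500.
c0 = a_0 = 44/5. Peel one level at a time: if S = 1 + c*α/S' with S'(0) = 1, then c is the α-coefficient of S and S' = c*α/(S - 1).
S_1 = c0/f = 1 + (-1081/280)*α + (67073/15680)*α^2 + ...; c1 = -1081/280.
S_2 = c1*α/(S_1 - 1) = 1 + (67073/60536)*α + (1944743/4674244)*α^2 + ...; c2 = 67073/60536.
S_3 = c2*α/(S_2 - 1) = 1 + (-27226402/72505913)*α + (-1810555733/4498787329)*α^2 + ...; c3 = -27226402/72505913.
S_4 = c3*α/(S_3 - 1) = 1 + (-143773/134146)*α + ...; c4 = -143773/134146.


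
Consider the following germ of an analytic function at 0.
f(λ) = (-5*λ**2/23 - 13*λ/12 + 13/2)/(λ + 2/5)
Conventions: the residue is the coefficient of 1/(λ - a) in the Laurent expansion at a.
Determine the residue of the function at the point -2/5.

The residue is 476/69.

At the order-1 pole -2/5 set g(λ) = (λ - (-2/5))*f(λ) = -5*λ**2/23 - 13*λ/12 + 13/2.
Simple pole: residue = g(a) at a = -2/5, which is 476/69.


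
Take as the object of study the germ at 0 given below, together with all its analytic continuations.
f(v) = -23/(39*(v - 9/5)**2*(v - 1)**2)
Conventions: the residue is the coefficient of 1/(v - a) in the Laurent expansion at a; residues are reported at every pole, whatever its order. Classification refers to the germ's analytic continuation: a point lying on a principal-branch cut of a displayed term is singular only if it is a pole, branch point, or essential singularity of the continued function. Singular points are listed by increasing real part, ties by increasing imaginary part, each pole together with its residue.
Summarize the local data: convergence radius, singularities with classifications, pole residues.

Denominator factor (v - 1)^2: pole of order 2 at 1, modulus 1.
Denominator factor (v - 9/5)^2: pole of order 2 at 9/5, modulus 9/5.
The radius of convergence is the smallest modulus among the singular points: 1.
At the order-2 pole 1 set g(v) = (v - (1))^2*f(v) = -23/(39*(v - 9/5)**2).
Order-2 pole: residue = g'(a); g'(1) = -2875/1248, so the residue is -2875/1248.
At the order-2 pole 9/5 set g(v) = (v - (9/5))^2*f(v) = -23/(39*(v - 1)**2).
Order-2 pole: residue = g'(a); g'(9/5) = 2875/1248, so the residue is 2875/1248.
List the singular points by increasing real part (a conjugate pair: the negative imaginary part first).

Radius of convergence at 0: 1.
At 1: a pole of order 2; residue -2875/1248.
At 9/5: a pole of order 2; residue 2875/1248.


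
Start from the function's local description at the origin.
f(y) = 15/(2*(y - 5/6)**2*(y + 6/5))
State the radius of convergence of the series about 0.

Denominator factor (y - 5/6)^2: pole of order 2 at 5/6, modulus 5/6.
Denominator factor (y + 6/5): pole of order 1 at -6/5, modulus 6/5.
The radius of convergence is the smallest modulus among the singular points: 5/6.

The radius of convergence is 5/6.


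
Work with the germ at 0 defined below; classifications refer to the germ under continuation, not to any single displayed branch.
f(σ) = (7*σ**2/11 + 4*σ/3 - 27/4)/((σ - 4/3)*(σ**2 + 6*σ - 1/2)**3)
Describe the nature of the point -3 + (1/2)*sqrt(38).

The denominator factor σ**2 + 6*σ - 1/2 vanishes at -3 + (1/2)*sqrt(38) and appears to the power 3; the numerator there equals 45/44 - (41/33)*sqrt(38), nonzero, and no other factor vanishes.
Hence a pole whose order is the multiplicity, 3.

The point is a pole of order 3.


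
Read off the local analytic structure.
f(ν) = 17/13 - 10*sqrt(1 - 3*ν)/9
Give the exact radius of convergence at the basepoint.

Branch term (-10/9)*sqrt(1 - ν/(1/3)): its argument vanishes at ν = 1/3, a square-root branch point, modulus 1/3.
The radius of convergence is the smallest modulus among the singular points: 1/3.

The radius of convergence is 1/3.


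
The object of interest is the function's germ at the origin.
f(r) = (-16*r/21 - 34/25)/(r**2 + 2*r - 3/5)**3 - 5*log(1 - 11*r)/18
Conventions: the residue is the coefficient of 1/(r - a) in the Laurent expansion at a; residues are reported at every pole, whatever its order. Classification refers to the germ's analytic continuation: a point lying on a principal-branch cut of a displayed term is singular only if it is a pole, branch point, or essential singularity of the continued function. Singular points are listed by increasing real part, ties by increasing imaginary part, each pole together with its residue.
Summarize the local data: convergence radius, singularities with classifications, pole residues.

Radius of convergence at 0: 1/11.
At -1 - (2/5)*sqrt(10): a pole of order 3; residue (157/14336)*sqrt(10).
At 1/11: a logarithmic branch point.
At -1 + (2/5)*sqrt(10): a pole of order 3; residue -(157/14336)*sqrt(10).

Denominator factor (r**2 + 2*r - 3/5)^3: discriminant 32/5, real irrational roots -1 + (2/5)*sqrt(10) and -1 - (2/5)*sqrt(10); poles of order 3, moduli -1 + (2/5)*sqrt(10) and 1 + (2/5)*sqrt(10).
Branch term (-5/18)*log(1 - r/(1/11)): its argument vanishes at r = 1/11, a logarithmic branch point, modulus 1/11.
The radius of convergence is the smallest modulus among the singular points: 1/11.
The branch term is analytic at -1 - (2/5)*sqrt(10) and contributes nothing to the residue; only the rational part matters.
The factor r**2 + 2*r - 3/5 splits as (r - a)(r - a') with a = -1 - (2/5)*sqrt(10), a' = -1 + (2/5)*sqrt(10). At the order-3 pole a set g(r) = (r - a)^3*(rational part) = [-16*r/21 - 34/25] / (r - a')^3.
Order-3 pole: residue = g''(a)/2; g''(-1 - (2/5)*sqrt(10)) = (157/7168)*sqrt(10), so the residue is (157/14336)*sqrt(10).
The branch term is analytic at -1 + (2/5)*sqrt(10) and contributes nothing to the residue; only the rational part matters.
The factor r**2 + 2*r - 3/5 splits as (r - a)(r - a') with a = -1 + (2/5)*sqrt(10), a' = -1 - (2/5)*sqrt(10). At the order-3 pole a set g(r) = (r - a)^3*(rational part) = [-16*r/21 - 34/25] / (r - a')^3.
Order-3 pole: residue = g''(a)/2; g''(-1 + (2/5)*sqrt(10)) = -(157/7168)*sqrt(10), so the residue is -(157/14336)*sqrt(10).
List the singular points by increasing real part (a conjugate pair: the negative imaginary part first).


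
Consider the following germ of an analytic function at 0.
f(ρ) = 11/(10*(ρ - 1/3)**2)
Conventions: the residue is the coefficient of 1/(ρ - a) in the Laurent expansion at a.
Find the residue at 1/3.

At the order-2 pole 1/3 set g(ρ) = (ρ - (1/3))^2*f(ρ) = 11/10.
Order-2 pole: residue = g'(a); g'(1/3) = 0, so the residue is 0.

The residue is 0.


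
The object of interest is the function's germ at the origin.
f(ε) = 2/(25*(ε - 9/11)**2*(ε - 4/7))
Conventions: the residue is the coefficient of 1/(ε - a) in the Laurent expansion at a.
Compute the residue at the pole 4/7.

At the order-1 pole 4/7 set g(ε) = (ε - (4/7))*f(ε) = 2/(25*(ε - 9/11)**2).
Simple pole: residue = g(a) at a = 4/7, which is 11858/9025.

The residue is 11858/9025.


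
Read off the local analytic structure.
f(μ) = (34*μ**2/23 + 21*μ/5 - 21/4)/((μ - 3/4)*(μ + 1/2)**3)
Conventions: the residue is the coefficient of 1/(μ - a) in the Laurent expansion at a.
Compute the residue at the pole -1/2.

At the order-3 pole -1/2 set g(μ) = (μ - (-1/2))^3*f(μ) = (34*μ**2/23 + 21*μ/5 - 21/4)/(μ - 3/4).
Order-3 pole: residue = g''(a)/2; g''(-1/2) = 18672/14375, so the residue is 9336/14375.

The residue is 9336/14375.


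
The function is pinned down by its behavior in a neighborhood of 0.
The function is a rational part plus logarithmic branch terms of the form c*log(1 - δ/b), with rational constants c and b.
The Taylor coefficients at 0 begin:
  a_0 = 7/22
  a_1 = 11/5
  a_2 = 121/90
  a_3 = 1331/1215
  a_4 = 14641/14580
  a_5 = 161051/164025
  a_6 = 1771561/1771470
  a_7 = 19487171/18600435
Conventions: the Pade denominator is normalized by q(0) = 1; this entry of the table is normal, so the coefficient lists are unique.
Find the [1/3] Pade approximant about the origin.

The Pade approximant has numerator coefficients [7/22, 23663203/11765640]; denominator coefficients [1, -698093/1176564, -216953/1764846, -8184319/95301684].

Taylor coefficients needed (read off): a_0 = 7/22, a_1 = 11/5, a_2 = 121/90, a_3 = 1331/1215, a_4 = 14641/14580.
Write the denominator as Q(δ) = 1 + q1*δ + q2*δ^2 + q3*δ^3. Requiring Q*f - P = O(δ^5) with deg P <= 1 kills the coefficients of δ^2..δ^4 in Q*f:
  δ^2: a_2 + q1*a_1 + q2*a_0 = 0, i.e. 121/90 + (11/5)*q1 + (7/22)*q2 = 0.
  δ^3: a_3 + q1*a_2 + q2*a_1 + q3*a_0 = 0, i.e. 1331/1215 + (121/90)*q1 + (11/5)*q2 + (7/22)*q3 = 0.
  δ^4: a_4 + q1*a_3 + q2*a_2 + q3*a_1 = 0, i.e. 14641/14580 + (1331/1215)*q1 + (121/90)*q2 + (11/5)*q3 = 0.
Solving this linear system: q1 = -698093/1176564, q2 = -216953/1764846, q3 = -8184319/95301684.
The numerator is Q*f truncated at degree 1: P0 = a_0 = 7/22; P1 = a_1 + q1*a_0 = 23663203/11765640.


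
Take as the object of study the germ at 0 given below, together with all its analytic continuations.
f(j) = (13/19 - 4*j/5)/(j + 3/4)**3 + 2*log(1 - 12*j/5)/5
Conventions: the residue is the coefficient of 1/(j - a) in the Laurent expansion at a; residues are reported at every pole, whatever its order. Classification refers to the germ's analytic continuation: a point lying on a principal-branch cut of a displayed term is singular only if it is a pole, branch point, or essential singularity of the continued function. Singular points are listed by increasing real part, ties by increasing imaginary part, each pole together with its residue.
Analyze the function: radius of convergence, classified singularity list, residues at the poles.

Denominator factor (j + 3/4)^3: pole of order 3 at -3/4, modulus 3/4.
Branch term (2/5)*log(1 - j/(5/12)): its argument vanishes at j = 5/12, a logarithmic branch point, modulus 5/12.
The radius of convergence is the smallest modulus among the singular points: 5/12.
The branch term is analytic at -3/4 and contributes nothing to the residue; only the rational part matters.
At the order-3 pole -3/4 set g(j) = (j - (-3/4))^3*(rational part) = 13/19 - 4*j/5.
Order-3 pole: residue = g''(a)/2; g''(-3/4) = 0, so the residue is 0.
List the singular points by increasing real part (a conjugate pair: the negative imaginary part first).

Radius of convergence at 0: 5/12.
At -3/4: a pole of order 3; residue 0.
At 5/12: a logarithmic branch point.


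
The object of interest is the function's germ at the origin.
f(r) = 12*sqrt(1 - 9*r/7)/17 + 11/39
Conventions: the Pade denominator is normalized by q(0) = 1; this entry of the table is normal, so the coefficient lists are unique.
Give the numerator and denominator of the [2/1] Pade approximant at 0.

Taylor coefficients needed (expand at 0): a_0 = 655/663, a_1 = -54/119, a_2 = -243/1666, a_3 = -2187/23324.
Write the denominator as Q(r) = 1 + q1*r. Requiring Q*f - P = O(r^4) with deg P <= 2 kills the coefficients of r^3..r^3 in Q*f:
  r^3: a_3 + q1*a_2 = 0, i.e. -2187/23324 + (-243/1666)*q1 = 0.
Solving this linear system: q1 = -9/14.
The numerator is Q*f truncated at degree 2: P0 = a_0 = 655/663; P1 = a_1 + q1*a_0 = -3369/3094; P2 = a_2 + q1*a_1 = 243/1666.

The Pade approximant has numerator coefficients [655/663, -3369/3094, 243/1666]; denominator coefficients [1, -9/14].


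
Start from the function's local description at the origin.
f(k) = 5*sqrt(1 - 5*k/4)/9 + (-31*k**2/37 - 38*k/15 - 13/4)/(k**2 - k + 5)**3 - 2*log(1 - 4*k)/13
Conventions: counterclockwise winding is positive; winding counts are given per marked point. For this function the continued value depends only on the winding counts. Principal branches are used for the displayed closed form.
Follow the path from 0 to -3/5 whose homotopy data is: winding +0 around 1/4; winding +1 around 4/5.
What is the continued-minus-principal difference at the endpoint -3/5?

The rational part is single-valued and drops out of the difference; each branch term changes only by its own monodromy.
(5/9)*sqrt(1 - k/(4/5)): winding +1 is odd, the square root flips sign, contributing -2*(5/9)*sqrt(1 - (-3/5)/(4/5)) = -2*(5/9)*sqrt(7/4) = -(5/9)*sqrt(7).
(-2/13)*log(1 - k/(1/4)): winding 0 around 1/4, so this term returns to its principal value, contribution 0.
Summing the contributions at k = -3/5 gives -(5/9)*sqrt(7).

Continued minus principal equals -(5/9)*sqrt(7).


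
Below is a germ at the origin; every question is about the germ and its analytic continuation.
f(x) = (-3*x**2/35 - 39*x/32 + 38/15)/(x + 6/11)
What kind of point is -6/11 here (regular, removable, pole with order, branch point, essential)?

The point is a pole of order 1.

The denominator factor x + 6/11 vanishes at -6/11 and appears to the power 1; the numerator there equals 644927/203280, nonzero, and no other factor vanishes.
Hence a pole whose order is the multiplicity, 1.


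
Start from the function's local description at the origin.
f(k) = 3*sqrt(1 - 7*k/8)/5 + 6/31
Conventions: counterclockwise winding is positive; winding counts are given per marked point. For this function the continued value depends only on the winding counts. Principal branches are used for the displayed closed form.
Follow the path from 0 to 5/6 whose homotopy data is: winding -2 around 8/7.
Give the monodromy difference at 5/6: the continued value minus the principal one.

Continued minus principal equals 0.

The rational part is single-valued and drops out of the difference; each branch term changes only by its own monodromy.
(3/5)*sqrt(1 - k/(8/7)): winding -2 is even, the square root returns to the same sheet, contribution 0.
Summing the contributions at k = 5/6 gives 0.
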